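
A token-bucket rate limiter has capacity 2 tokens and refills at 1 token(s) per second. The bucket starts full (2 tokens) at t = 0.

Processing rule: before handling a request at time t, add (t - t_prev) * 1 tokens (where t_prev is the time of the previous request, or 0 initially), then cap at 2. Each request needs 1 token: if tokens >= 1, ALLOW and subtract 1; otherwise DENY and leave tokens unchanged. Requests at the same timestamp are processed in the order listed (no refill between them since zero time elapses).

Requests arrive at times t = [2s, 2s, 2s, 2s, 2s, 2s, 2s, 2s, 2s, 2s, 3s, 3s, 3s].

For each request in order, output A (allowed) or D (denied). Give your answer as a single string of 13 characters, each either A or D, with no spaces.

Simulating step by step:
  req#1 t=2s: ALLOW
  req#2 t=2s: ALLOW
  req#3 t=2s: DENY
  req#4 t=2s: DENY
  req#5 t=2s: DENY
  req#6 t=2s: DENY
  req#7 t=2s: DENY
  req#8 t=2s: DENY
  req#9 t=2s: DENY
  req#10 t=2s: DENY
  req#11 t=3s: ALLOW
  req#12 t=3s: DENY
  req#13 t=3s: DENY

Answer: AADDDDDDDDADD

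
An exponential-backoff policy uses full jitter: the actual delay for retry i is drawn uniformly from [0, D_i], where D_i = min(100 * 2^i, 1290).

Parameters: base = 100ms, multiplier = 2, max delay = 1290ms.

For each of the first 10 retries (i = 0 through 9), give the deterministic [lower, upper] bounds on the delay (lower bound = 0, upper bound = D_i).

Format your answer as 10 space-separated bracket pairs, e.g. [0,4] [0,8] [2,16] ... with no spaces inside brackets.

Answer: [0,100] [0,200] [0,400] [0,800] [0,1290] [0,1290] [0,1290] [0,1290] [0,1290] [0,1290]

Derivation:
Computing bounds per retry:
  i=0: D_i=min(100*2^0,1290)=100, bounds=[0,100]
  i=1: D_i=min(100*2^1,1290)=200, bounds=[0,200]
  i=2: D_i=min(100*2^2,1290)=400, bounds=[0,400]
  i=3: D_i=min(100*2^3,1290)=800, bounds=[0,800]
  i=4: D_i=min(100*2^4,1290)=1290, bounds=[0,1290]
  i=5: D_i=min(100*2^5,1290)=1290, bounds=[0,1290]
  i=6: D_i=min(100*2^6,1290)=1290, bounds=[0,1290]
  i=7: D_i=min(100*2^7,1290)=1290, bounds=[0,1290]
  i=8: D_i=min(100*2^8,1290)=1290, bounds=[0,1290]
  i=9: D_i=min(100*2^9,1290)=1290, bounds=[0,1290]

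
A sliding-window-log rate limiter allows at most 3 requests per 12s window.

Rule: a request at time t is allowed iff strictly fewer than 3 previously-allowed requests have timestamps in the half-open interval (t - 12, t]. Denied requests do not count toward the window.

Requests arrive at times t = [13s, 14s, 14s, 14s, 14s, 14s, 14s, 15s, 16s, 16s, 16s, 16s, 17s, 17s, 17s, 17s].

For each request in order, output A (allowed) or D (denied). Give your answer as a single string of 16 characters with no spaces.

Tracking allowed requests in the window:
  req#1 t=13s: ALLOW
  req#2 t=14s: ALLOW
  req#3 t=14s: ALLOW
  req#4 t=14s: DENY
  req#5 t=14s: DENY
  req#6 t=14s: DENY
  req#7 t=14s: DENY
  req#8 t=15s: DENY
  req#9 t=16s: DENY
  req#10 t=16s: DENY
  req#11 t=16s: DENY
  req#12 t=16s: DENY
  req#13 t=17s: DENY
  req#14 t=17s: DENY
  req#15 t=17s: DENY
  req#16 t=17s: DENY

Answer: AAADDDDDDDDDDDDD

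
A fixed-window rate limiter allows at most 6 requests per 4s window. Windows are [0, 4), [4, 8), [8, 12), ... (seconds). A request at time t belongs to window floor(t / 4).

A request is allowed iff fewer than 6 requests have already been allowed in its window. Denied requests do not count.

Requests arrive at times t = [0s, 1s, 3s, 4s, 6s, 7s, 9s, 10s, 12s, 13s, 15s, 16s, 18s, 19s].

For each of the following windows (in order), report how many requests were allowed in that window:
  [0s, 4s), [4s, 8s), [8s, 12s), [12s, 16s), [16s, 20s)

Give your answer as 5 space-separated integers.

Processing requests:
  req#1 t=0s (window 0): ALLOW
  req#2 t=1s (window 0): ALLOW
  req#3 t=3s (window 0): ALLOW
  req#4 t=4s (window 1): ALLOW
  req#5 t=6s (window 1): ALLOW
  req#6 t=7s (window 1): ALLOW
  req#7 t=9s (window 2): ALLOW
  req#8 t=10s (window 2): ALLOW
  req#9 t=12s (window 3): ALLOW
  req#10 t=13s (window 3): ALLOW
  req#11 t=15s (window 3): ALLOW
  req#12 t=16s (window 4): ALLOW
  req#13 t=18s (window 4): ALLOW
  req#14 t=19s (window 4): ALLOW

Allowed counts by window: 3 3 2 3 3

Answer: 3 3 2 3 3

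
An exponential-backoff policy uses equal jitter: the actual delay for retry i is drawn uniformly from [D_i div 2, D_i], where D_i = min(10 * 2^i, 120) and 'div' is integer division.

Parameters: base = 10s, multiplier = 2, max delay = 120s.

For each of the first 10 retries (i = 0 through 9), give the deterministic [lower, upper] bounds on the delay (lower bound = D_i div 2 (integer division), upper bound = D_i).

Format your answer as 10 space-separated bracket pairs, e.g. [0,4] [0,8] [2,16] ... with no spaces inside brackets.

Answer: [5,10] [10,20] [20,40] [40,80] [60,120] [60,120] [60,120] [60,120] [60,120] [60,120]

Derivation:
Computing bounds per retry:
  i=0: D_i=min(10*2^0,120)=10, bounds=[5,10]
  i=1: D_i=min(10*2^1,120)=20, bounds=[10,20]
  i=2: D_i=min(10*2^2,120)=40, bounds=[20,40]
  i=3: D_i=min(10*2^3,120)=80, bounds=[40,80]
  i=4: D_i=min(10*2^4,120)=120, bounds=[60,120]
  i=5: D_i=min(10*2^5,120)=120, bounds=[60,120]
  i=6: D_i=min(10*2^6,120)=120, bounds=[60,120]
  i=7: D_i=min(10*2^7,120)=120, bounds=[60,120]
  i=8: D_i=min(10*2^8,120)=120, bounds=[60,120]
  i=9: D_i=min(10*2^9,120)=120, bounds=[60,120]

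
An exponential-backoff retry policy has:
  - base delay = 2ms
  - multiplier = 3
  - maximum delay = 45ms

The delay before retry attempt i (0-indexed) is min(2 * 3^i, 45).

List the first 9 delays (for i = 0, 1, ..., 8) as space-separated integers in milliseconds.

Answer: 2 6 18 45 45 45 45 45 45

Derivation:
Computing each delay:
  i=0: min(2*3^0, 45) = 2
  i=1: min(2*3^1, 45) = 6
  i=2: min(2*3^2, 45) = 18
  i=3: min(2*3^3, 45) = 45
  i=4: min(2*3^4, 45) = 45
  i=5: min(2*3^5, 45) = 45
  i=6: min(2*3^6, 45) = 45
  i=7: min(2*3^7, 45) = 45
  i=8: min(2*3^8, 45) = 45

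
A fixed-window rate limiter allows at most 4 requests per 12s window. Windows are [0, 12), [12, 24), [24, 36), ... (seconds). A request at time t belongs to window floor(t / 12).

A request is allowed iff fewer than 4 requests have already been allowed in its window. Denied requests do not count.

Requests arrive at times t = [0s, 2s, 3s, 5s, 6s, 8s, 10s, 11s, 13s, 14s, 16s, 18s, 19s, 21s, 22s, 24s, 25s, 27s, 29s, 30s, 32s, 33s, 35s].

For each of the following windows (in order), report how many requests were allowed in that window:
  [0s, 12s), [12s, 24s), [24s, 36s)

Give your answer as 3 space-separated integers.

Processing requests:
  req#1 t=0s (window 0): ALLOW
  req#2 t=2s (window 0): ALLOW
  req#3 t=3s (window 0): ALLOW
  req#4 t=5s (window 0): ALLOW
  req#5 t=6s (window 0): DENY
  req#6 t=8s (window 0): DENY
  req#7 t=10s (window 0): DENY
  req#8 t=11s (window 0): DENY
  req#9 t=13s (window 1): ALLOW
  req#10 t=14s (window 1): ALLOW
  req#11 t=16s (window 1): ALLOW
  req#12 t=18s (window 1): ALLOW
  req#13 t=19s (window 1): DENY
  req#14 t=21s (window 1): DENY
  req#15 t=22s (window 1): DENY
  req#16 t=24s (window 2): ALLOW
  req#17 t=25s (window 2): ALLOW
  req#18 t=27s (window 2): ALLOW
  req#19 t=29s (window 2): ALLOW
  req#20 t=30s (window 2): DENY
  req#21 t=32s (window 2): DENY
  req#22 t=33s (window 2): DENY
  req#23 t=35s (window 2): DENY

Allowed counts by window: 4 4 4

Answer: 4 4 4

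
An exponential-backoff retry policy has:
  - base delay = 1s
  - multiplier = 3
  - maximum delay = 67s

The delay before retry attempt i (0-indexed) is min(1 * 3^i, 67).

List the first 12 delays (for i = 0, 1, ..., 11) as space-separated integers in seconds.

Computing each delay:
  i=0: min(1*3^0, 67) = 1
  i=1: min(1*3^1, 67) = 3
  i=2: min(1*3^2, 67) = 9
  i=3: min(1*3^3, 67) = 27
  i=4: min(1*3^4, 67) = 67
  i=5: min(1*3^5, 67) = 67
  i=6: min(1*3^6, 67) = 67
  i=7: min(1*3^7, 67) = 67
  i=8: min(1*3^8, 67) = 67
  i=9: min(1*3^9, 67) = 67
  i=10: min(1*3^10, 67) = 67
  i=11: min(1*3^11, 67) = 67

Answer: 1 3 9 27 67 67 67 67 67 67 67 67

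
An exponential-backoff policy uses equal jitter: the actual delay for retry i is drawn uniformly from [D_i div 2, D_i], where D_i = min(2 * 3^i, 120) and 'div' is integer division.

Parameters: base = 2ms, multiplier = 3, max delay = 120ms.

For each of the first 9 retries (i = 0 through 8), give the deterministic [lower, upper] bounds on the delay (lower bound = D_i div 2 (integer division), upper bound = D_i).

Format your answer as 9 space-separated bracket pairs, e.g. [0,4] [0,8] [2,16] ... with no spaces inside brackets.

Answer: [1,2] [3,6] [9,18] [27,54] [60,120] [60,120] [60,120] [60,120] [60,120]

Derivation:
Computing bounds per retry:
  i=0: D_i=min(2*3^0,120)=2, bounds=[1,2]
  i=1: D_i=min(2*3^1,120)=6, bounds=[3,6]
  i=2: D_i=min(2*3^2,120)=18, bounds=[9,18]
  i=3: D_i=min(2*3^3,120)=54, bounds=[27,54]
  i=4: D_i=min(2*3^4,120)=120, bounds=[60,120]
  i=5: D_i=min(2*3^5,120)=120, bounds=[60,120]
  i=6: D_i=min(2*3^6,120)=120, bounds=[60,120]
  i=7: D_i=min(2*3^7,120)=120, bounds=[60,120]
  i=8: D_i=min(2*3^8,120)=120, bounds=[60,120]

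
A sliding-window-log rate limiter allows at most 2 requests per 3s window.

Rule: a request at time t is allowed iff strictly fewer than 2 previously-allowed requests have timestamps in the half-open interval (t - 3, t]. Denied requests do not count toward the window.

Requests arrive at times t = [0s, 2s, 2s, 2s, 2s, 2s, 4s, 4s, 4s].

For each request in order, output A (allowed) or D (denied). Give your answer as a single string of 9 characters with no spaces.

Tracking allowed requests in the window:
  req#1 t=0s: ALLOW
  req#2 t=2s: ALLOW
  req#3 t=2s: DENY
  req#4 t=2s: DENY
  req#5 t=2s: DENY
  req#6 t=2s: DENY
  req#7 t=4s: ALLOW
  req#8 t=4s: DENY
  req#9 t=4s: DENY

Answer: AADDDDADD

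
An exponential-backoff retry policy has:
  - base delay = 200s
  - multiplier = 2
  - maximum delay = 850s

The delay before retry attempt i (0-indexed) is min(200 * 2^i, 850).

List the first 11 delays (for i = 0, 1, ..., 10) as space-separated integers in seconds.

Answer: 200 400 800 850 850 850 850 850 850 850 850

Derivation:
Computing each delay:
  i=0: min(200*2^0, 850) = 200
  i=1: min(200*2^1, 850) = 400
  i=2: min(200*2^2, 850) = 800
  i=3: min(200*2^3, 850) = 850
  i=4: min(200*2^4, 850) = 850
  i=5: min(200*2^5, 850) = 850
  i=6: min(200*2^6, 850) = 850
  i=7: min(200*2^7, 850) = 850
  i=8: min(200*2^8, 850) = 850
  i=9: min(200*2^9, 850) = 850
  i=10: min(200*2^10, 850) = 850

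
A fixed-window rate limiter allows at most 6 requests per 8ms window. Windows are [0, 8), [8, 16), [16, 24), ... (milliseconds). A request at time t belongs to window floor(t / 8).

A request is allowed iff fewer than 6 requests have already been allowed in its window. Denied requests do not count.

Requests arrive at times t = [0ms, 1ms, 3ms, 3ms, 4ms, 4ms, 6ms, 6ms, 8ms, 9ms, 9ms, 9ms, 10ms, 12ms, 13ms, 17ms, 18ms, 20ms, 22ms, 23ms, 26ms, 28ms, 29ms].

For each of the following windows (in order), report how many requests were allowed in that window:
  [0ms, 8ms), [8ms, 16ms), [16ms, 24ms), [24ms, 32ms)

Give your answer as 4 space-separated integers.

Answer: 6 6 5 3

Derivation:
Processing requests:
  req#1 t=0ms (window 0): ALLOW
  req#2 t=1ms (window 0): ALLOW
  req#3 t=3ms (window 0): ALLOW
  req#4 t=3ms (window 0): ALLOW
  req#5 t=4ms (window 0): ALLOW
  req#6 t=4ms (window 0): ALLOW
  req#7 t=6ms (window 0): DENY
  req#8 t=6ms (window 0): DENY
  req#9 t=8ms (window 1): ALLOW
  req#10 t=9ms (window 1): ALLOW
  req#11 t=9ms (window 1): ALLOW
  req#12 t=9ms (window 1): ALLOW
  req#13 t=10ms (window 1): ALLOW
  req#14 t=12ms (window 1): ALLOW
  req#15 t=13ms (window 1): DENY
  req#16 t=17ms (window 2): ALLOW
  req#17 t=18ms (window 2): ALLOW
  req#18 t=20ms (window 2): ALLOW
  req#19 t=22ms (window 2): ALLOW
  req#20 t=23ms (window 2): ALLOW
  req#21 t=26ms (window 3): ALLOW
  req#22 t=28ms (window 3): ALLOW
  req#23 t=29ms (window 3): ALLOW

Allowed counts by window: 6 6 5 3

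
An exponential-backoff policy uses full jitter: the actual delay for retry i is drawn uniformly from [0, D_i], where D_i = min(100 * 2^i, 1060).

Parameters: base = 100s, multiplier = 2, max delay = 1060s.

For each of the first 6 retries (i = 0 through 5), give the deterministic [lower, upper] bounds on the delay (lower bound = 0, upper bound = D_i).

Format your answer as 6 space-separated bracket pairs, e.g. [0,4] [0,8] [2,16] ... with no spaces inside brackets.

Answer: [0,100] [0,200] [0,400] [0,800] [0,1060] [0,1060]

Derivation:
Computing bounds per retry:
  i=0: D_i=min(100*2^0,1060)=100, bounds=[0,100]
  i=1: D_i=min(100*2^1,1060)=200, bounds=[0,200]
  i=2: D_i=min(100*2^2,1060)=400, bounds=[0,400]
  i=3: D_i=min(100*2^3,1060)=800, bounds=[0,800]
  i=4: D_i=min(100*2^4,1060)=1060, bounds=[0,1060]
  i=5: D_i=min(100*2^5,1060)=1060, bounds=[0,1060]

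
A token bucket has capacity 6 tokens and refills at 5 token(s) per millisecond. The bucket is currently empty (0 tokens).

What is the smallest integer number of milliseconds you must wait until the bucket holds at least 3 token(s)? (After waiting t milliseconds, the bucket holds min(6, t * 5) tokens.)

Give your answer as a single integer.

Answer: 1

Derivation:
Need t * 5 >= 3, so t >= 3/5.
Smallest integer t = ceil(3/5) = 1.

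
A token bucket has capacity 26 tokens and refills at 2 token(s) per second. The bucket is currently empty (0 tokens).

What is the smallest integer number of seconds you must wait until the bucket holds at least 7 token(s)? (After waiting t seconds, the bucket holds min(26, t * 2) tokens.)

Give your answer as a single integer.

Need t * 2 >= 7, so t >= 7/2.
Smallest integer t = ceil(7/2) = 4.

Answer: 4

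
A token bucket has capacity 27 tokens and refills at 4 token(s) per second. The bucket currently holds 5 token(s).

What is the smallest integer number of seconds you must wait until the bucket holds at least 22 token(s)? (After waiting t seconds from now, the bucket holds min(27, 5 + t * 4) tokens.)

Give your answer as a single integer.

Need 5 + t * 4 >= 22, so t >= 17/4.
Smallest integer t = ceil(17/4) = 5.

Answer: 5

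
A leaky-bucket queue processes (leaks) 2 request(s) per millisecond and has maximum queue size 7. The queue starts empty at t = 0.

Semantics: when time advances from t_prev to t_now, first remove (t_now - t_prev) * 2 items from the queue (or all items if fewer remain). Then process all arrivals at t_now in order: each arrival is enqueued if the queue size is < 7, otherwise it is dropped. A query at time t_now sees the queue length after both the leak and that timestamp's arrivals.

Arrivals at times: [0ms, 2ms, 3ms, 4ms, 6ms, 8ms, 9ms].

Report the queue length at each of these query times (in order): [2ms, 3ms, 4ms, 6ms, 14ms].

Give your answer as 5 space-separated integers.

Answer: 1 1 1 1 0

Derivation:
Queue lengths at query times:
  query t=2ms: backlog = 1
  query t=3ms: backlog = 1
  query t=4ms: backlog = 1
  query t=6ms: backlog = 1
  query t=14ms: backlog = 0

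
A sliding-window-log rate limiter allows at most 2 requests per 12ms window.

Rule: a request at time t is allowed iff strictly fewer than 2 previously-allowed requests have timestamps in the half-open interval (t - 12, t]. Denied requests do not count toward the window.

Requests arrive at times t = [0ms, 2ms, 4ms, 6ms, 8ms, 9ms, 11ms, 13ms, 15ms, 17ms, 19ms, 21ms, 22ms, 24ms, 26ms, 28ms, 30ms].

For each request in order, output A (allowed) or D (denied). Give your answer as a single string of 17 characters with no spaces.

Answer: AADDDDDAADDDDDAAD

Derivation:
Tracking allowed requests in the window:
  req#1 t=0ms: ALLOW
  req#2 t=2ms: ALLOW
  req#3 t=4ms: DENY
  req#4 t=6ms: DENY
  req#5 t=8ms: DENY
  req#6 t=9ms: DENY
  req#7 t=11ms: DENY
  req#8 t=13ms: ALLOW
  req#9 t=15ms: ALLOW
  req#10 t=17ms: DENY
  req#11 t=19ms: DENY
  req#12 t=21ms: DENY
  req#13 t=22ms: DENY
  req#14 t=24ms: DENY
  req#15 t=26ms: ALLOW
  req#16 t=28ms: ALLOW
  req#17 t=30ms: DENY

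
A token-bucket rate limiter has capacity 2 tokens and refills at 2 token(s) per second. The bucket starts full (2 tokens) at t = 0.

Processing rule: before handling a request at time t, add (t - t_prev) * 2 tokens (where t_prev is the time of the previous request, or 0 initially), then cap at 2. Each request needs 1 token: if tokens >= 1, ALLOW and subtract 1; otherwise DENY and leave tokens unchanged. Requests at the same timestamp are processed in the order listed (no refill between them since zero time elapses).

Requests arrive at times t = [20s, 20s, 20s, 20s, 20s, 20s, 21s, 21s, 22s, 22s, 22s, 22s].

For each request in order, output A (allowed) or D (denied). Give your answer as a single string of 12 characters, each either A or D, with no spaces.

Simulating step by step:
  req#1 t=20s: ALLOW
  req#2 t=20s: ALLOW
  req#3 t=20s: DENY
  req#4 t=20s: DENY
  req#5 t=20s: DENY
  req#6 t=20s: DENY
  req#7 t=21s: ALLOW
  req#8 t=21s: ALLOW
  req#9 t=22s: ALLOW
  req#10 t=22s: ALLOW
  req#11 t=22s: DENY
  req#12 t=22s: DENY

Answer: AADDDDAAAADD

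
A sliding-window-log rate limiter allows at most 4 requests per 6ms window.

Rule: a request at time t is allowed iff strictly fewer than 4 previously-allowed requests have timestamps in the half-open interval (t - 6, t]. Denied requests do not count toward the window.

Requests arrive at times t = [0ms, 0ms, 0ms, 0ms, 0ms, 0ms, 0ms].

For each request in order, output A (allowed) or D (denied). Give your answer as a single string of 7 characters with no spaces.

Answer: AAAADDD

Derivation:
Tracking allowed requests in the window:
  req#1 t=0ms: ALLOW
  req#2 t=0ms: ALLOW
  req#3 t=0ms: ALLOW
  req#4 t=0ms: ALLOW
  req#5 t=0ms: DENY
  req#6 t=0ms: DENY
  req#7 t=0ms: DENY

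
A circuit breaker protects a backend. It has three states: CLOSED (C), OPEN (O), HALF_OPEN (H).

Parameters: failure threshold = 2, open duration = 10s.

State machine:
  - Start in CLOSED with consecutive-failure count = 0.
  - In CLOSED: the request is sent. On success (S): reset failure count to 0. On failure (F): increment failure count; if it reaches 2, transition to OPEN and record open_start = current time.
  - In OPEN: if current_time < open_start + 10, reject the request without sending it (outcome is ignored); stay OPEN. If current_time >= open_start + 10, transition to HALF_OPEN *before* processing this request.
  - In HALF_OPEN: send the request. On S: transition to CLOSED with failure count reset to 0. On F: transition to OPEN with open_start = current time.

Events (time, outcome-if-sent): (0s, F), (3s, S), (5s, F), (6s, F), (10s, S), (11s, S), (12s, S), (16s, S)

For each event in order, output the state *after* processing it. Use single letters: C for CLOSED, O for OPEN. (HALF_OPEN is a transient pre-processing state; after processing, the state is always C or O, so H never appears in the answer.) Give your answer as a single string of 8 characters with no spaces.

State after each event:
  event#1 t=0s outcome=F: state=CLOSED
  event#2 t=3s outcome=S: state=CLOSED
  event#3 t=5s outcome=F: state=CLOSED
  event#4 t=6s outcome=F: state=OPEN
  event#5 t=10s outcome=S: state=OPEN
  event#6 t=11s outcome=S: state=OPEN
  event#7 t=12s outcome=S: state=OPEN
  event#8 t=16s outcome=S: state=CLOSED

Answer: CCCOOOOC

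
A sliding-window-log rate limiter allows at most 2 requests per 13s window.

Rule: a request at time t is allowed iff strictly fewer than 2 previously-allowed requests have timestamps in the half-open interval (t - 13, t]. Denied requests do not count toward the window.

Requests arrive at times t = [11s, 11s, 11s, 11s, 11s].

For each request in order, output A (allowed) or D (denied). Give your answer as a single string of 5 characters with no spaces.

Tracking allowed requests in the window:
  req#1 t=11s: ALLOW
  req#2 t=11s: ALLOW
  req#3 t=11s: DENY
  req#4 t=11s: DENY
  req#5 t=11s: DENY

Answer: AADDD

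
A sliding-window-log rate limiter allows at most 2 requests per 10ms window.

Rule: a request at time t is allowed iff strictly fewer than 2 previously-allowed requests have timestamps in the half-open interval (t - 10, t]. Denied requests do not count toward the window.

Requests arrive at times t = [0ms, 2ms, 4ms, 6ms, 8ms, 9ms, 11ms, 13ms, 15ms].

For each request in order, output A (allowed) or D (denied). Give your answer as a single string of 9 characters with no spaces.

Answer: AADDDDAAD

Derivation:
Tracking allowed requests in the window:
  req#1 t=0ms: ALLOW
  req#2 t=2ms: ALLOW
  req#3 t=4ms: DENY
  req#4 t=6ms: DENY
  req#5 t=8ms: DENY
  req#6 t=9ms: DENY
  req#7 t=11ms: ALLOW
  req#8 t=13ms: ALLOW
  req#9 t=15ms: DENY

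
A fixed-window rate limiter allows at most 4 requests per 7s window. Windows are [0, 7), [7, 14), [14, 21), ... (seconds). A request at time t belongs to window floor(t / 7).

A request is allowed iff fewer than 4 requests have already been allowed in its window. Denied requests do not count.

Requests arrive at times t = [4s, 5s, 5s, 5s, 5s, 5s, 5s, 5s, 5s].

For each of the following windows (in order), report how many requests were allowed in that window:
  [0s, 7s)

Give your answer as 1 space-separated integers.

Answer: 4

Derivation:
Processing requests:
  req#1 t=4s (window 0): ALLOW
  req#2 t=5s (window 0): ALLOW
  req#3 t=5s (window 0): ALLOW
  req#4 t=5s (window 0): ALLOW
  req#5 t=5s (window 0): DENY
  req#6 t=5s (window 0): DENY
  req#7 t=5s (window 0): DENY
  req#8 t=5s (window 0): DENY
  req#9 t=5s (window 0): DENY

Allowed counts by window: 4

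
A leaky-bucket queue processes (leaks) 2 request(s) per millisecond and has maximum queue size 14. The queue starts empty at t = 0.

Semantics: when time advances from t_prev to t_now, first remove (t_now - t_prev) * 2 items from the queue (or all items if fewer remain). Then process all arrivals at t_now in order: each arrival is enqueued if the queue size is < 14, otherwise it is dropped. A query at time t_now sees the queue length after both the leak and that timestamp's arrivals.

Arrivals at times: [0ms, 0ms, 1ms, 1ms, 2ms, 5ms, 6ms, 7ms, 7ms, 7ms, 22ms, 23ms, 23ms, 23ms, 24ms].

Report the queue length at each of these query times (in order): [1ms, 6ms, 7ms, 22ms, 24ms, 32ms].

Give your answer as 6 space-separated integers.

Queue lengths at query times:
  query t=1ms: backlog = 2
  query t=6ms: backlog = 1
  query t=7ms: backlog = 3
  query t=22ms: backlog = 1
  query t=24ms: backlog = 2
  query t=32ms: backlog = 0

Answer: 2 1 3 1 2 0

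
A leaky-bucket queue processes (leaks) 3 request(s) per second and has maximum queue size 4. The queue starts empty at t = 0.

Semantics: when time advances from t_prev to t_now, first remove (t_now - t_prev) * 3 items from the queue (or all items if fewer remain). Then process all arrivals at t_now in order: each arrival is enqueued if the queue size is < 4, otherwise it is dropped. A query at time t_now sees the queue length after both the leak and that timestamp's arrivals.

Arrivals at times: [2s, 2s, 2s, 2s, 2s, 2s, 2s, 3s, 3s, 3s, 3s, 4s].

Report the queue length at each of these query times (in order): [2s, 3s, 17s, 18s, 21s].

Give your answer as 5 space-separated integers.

Queue lengths at query times:
  query t=2s: backlog = 4
  query t=3s: backlog = 4
  query t=17s: backlog = 0
  query t=18s: backlog = 0
  query t=21s: backlog = 0

Answer: 4 4 0 0 0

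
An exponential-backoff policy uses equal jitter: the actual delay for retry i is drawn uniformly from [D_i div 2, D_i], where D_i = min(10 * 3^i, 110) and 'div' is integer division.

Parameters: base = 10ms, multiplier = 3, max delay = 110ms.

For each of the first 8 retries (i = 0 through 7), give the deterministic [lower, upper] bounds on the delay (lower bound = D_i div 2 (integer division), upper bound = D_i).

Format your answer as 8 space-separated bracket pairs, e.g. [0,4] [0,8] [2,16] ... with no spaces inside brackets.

Computing bounds per retry:
  i=0: D_i=min(10*3^0,110)=10, bounds=[5,10]
  i=1: D_i=min(10*3^1,110)=30, bounds=[15,30]
  i=2: D_i=min(10*3^2,110)=90, bounds=[45,90]
  i=3: D_i=min(10*3^3,110)=110, bounds=[55,110]
  i=4: D_i=min(10*3^4,110)=110, bounds=[55,110]
  i=5: D_i=min(10*3^5,110)=110, bounds=[55,110]
  i=6: D_i=min(10*3^6,110)=110, bounds=[55,110]
  i=7: D_i=min(10*3^7,110)=110, bounds=[55,110]

Answer: [5,10] [15,30] [45,90] [55,110] [55,110] [55,110] [55,110] [55,110]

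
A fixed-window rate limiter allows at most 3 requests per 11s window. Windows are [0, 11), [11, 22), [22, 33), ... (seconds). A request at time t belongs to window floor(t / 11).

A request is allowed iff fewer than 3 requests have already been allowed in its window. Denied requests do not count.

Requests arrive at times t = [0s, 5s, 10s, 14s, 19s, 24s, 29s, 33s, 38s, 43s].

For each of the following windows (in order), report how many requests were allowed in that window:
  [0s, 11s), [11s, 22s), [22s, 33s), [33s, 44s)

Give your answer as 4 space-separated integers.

Answer: 3 2 2 3

Derivation:
Processing requests:
  req#1 t=0s (window 0): ALLOW
  req#2 t=5s (window 0): ALLOW
  req#3 t=10s (window 0): ALLOW
  req#4 t=14s (window 1): ALLOW
  req#5 t=19s (window 1): ALLOW
  req#6 t=24s (window 2): ALLOW
  req#7 t=29s (window 2): ALLOW
  req#8 t=33s (window 3): ALLOW
  req#9 t=38s (window 3): ALLOW
  req#10 t=43s (window 3): ALLOW

Allowed counts by window: 3 2 2 3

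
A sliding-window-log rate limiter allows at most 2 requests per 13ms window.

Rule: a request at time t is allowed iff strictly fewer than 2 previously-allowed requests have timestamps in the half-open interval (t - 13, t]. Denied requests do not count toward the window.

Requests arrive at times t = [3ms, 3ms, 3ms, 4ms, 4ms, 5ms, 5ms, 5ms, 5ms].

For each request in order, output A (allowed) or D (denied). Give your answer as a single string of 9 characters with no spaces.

Answer: AADDDDDDD

Derivation:
Tracking allowed requests in the window:
  req#1 t=3ms: ALLOW
  req#2 t=3ms: ALLOW
  req#3 t=3ms: DENY
  req#4 t=4ms: DENY
  req#5 t=4ms: DENY
  req#6 t=5ms: DENY
  req#7 t=5ms: DENY
  req#8 t=5ms: DENY
  req#9 t=5ms: DENY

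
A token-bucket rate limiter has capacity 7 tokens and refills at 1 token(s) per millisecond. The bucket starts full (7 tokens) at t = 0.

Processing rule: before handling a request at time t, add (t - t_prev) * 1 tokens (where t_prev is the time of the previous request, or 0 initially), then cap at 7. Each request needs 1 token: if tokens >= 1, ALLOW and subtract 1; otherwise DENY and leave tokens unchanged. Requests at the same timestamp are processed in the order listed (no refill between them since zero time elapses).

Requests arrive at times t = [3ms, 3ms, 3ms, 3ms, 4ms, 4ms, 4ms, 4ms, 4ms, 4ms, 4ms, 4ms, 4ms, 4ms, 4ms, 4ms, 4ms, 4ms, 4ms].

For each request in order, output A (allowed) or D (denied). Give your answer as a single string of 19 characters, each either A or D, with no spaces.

Simulating step by step:
  req#1 t=3ms: ALLOW
  req#2 t=3ms: ALLOW
  req#3 t=3ms: ALLOW
  req#4 t=3ms: ALLOW
  req#5 t=4ms: ALLOW
  req#6 t=4ms: ALLOW
  req#7 t=4ms: ALLOW
  req#8 t=4ms: ALLOW
  req#9 t=4ms: DENY
  req#10 t=4ms: DENY
  req#11 t=4ms: DENY
  req#12 t=4ms: DENY
  req#13 t=4ms: DENY
  req#14 t=4ms: DENY
  req#15 t=4ms: DENY
  req#16 t=4ms: DENY
  req#17 t=4ms: DENY
  req#18 t=4ms: DENY
  req#19 t=4ms: DENY

Answer: AAAAAAAADDDDDDDDDDD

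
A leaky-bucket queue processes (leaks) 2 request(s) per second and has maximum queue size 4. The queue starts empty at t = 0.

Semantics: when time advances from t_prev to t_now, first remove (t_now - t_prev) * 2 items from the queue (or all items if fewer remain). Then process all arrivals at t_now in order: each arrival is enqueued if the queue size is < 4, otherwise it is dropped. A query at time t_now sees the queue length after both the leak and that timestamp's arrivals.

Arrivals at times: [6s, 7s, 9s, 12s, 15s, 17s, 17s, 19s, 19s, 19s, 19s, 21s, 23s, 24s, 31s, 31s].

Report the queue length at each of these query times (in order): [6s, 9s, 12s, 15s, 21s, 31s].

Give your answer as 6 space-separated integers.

Queue lengths at query times:
  query t=6s: backlog = 1
  query t=9s: backlog = 1
  query t=12s: backlog = 1
  query t=15s: backlog = 1
  query t=21s: backlog = 1
  query t=31s: backlog = 2

Answer: 1 1 1 1 1 2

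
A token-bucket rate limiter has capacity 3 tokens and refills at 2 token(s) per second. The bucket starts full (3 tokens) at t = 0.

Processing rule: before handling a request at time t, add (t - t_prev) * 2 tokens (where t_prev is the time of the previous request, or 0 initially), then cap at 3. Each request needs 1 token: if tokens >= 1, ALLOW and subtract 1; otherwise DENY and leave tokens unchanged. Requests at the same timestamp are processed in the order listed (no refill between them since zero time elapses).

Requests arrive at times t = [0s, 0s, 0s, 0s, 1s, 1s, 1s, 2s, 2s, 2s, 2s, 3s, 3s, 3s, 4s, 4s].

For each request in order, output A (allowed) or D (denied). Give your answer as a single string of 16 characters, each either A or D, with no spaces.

Answer: AAADAADAADDAADAA

Derivation:
Simulating step by step:
  req#1 t=0s: ALLOW
  req#2 t=0s: ALLOW
  req#3 t=0s: ALLOW
  req#4 t=0s: DENY
  req#5 t=1s: ALLOW
  req#6 t=1s: ALLOW
  req#7 t=1s: DENY
  req#8 t=2s: ALLOW
  req#9 t=2s: ALLOW
  req#10 t=2s: DENY
  req#11 t=2s: DENY
  req#12 t=3s: ALLOW
  req#13 t=3s: ALLOW
  req#14 t=3s: DENY
  req#15 t=4s: ALLOW
  req#16 t=4s: ALLOW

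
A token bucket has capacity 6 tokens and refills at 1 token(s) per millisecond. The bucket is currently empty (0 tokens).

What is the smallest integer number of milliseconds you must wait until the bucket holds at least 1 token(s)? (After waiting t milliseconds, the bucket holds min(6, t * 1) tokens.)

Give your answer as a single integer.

Answer: 1

Derivation:
Need t * 1 >= 1, so t >= 1/1.
Smallest integer t = ceil(1/1) = 1.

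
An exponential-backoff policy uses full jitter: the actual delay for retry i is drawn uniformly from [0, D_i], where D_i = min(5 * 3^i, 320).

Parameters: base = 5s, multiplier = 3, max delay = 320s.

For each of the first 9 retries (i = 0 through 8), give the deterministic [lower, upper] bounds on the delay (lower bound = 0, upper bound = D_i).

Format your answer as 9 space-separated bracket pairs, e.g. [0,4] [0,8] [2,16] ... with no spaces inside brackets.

Computing bounds per retry:
  i=0: D_i=min(5*3^0,320)=5, bounds=[0,5]
  i=1: D_i=min(5*3^1,320)=15, bounds=[0,15]
  i=2: D_i=min(5*3^2,320)=45, bounds=[0,45]
  i=3: D_i=min(5*3^3,320)=135, bounds=[0,135]
  i=4: D_i=min(5*3^4,320)=320, bounds=[0,320]
  i=5: D_i=min(5*3^5,320)=320, bounds=[0,320]
  i=6: D_i=min(5*3^6,320)=320, bounds=[0,320]
  i=7: D_i=min(5*3^7,320)=320, bounds=[0,320]
  i=8: D_i=min(5*3^8,320)=320, bounds=[0,320]

Answer: [0,5] [0,15] [0,45] [0,135] [0,320] [0,320] [0,320] [0,320] [0,320]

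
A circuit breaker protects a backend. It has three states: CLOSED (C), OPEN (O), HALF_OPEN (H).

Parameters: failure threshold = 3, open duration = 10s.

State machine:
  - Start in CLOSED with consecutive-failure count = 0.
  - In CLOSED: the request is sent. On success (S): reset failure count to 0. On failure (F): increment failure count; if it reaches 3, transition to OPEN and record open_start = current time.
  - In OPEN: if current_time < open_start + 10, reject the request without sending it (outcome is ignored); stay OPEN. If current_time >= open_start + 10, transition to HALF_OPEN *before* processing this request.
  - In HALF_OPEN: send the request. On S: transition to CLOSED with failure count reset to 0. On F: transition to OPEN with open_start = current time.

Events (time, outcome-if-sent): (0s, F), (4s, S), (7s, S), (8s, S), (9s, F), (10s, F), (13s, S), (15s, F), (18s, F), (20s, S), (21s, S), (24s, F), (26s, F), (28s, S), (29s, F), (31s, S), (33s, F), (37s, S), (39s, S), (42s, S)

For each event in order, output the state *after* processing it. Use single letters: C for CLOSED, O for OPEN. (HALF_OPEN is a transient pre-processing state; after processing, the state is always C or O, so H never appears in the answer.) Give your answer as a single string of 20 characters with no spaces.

State after each event:
  event#1 t=0s outcome=F: state=CLOSED
  event#2 t=4s outcome=S: state=CLOSED
  event#3 t=7s outcome=S: state=CLOSED
  event#4 t=8s outcome=S: state=CLOSED
  event#5 t=9s outcome=F: state=CLOSED
  event#6 t=10s outcome=F: state=CLOSED
  event#7 t=13s outcome=S: state=CLOSED
  event#8 t=15s outcome=F: state=CLOSED
  event#9 t=18s outcome=F: state=CLOSED
  event#10 t=20s outcome=S: state=CLOSED
  event#11 t=21s outcome=S: state=CLOSED
  event#12 t=24s outcome=F: state=CLOSED
  event#13 t=26s outcome=F: state=CLOSED
  event#14 t=28s outcome=S: state=CLOSED
  event#15 t=29s outcome=F: state=CLOSED
  event#16 t=31s outcome=S: state=CLOSED
  event#17 t=33s outcome=F: state=CLOSED
  event#18 t=37s outcome=S: state=CLOSED
  event#19 t=39s outcome=S: state=CLOSED
  event#20 t=42s outcome=S: state=CLOSED

Answer: CCCCCCCCCCCCCCCCCCCC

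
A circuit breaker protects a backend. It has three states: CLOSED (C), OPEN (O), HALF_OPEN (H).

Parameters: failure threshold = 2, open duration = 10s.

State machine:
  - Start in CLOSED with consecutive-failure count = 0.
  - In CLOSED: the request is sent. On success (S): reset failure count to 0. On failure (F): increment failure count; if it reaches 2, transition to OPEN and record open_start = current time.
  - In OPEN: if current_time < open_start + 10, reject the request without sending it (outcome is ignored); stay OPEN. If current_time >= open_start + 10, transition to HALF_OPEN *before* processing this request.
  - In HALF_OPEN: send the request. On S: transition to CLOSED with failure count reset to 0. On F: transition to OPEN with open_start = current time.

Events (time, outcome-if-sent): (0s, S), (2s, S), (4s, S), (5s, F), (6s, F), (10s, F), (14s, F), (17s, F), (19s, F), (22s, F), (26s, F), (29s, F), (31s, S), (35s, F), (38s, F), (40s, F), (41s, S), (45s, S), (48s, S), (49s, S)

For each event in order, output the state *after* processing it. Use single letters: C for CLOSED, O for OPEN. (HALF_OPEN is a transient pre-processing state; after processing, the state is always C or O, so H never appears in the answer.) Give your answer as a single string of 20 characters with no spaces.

State after each event:
  event#1 t=0s outcome=S: state=CLOSED
  event#2 t=2s outcome=S: state=CLOSED
  event#3 t=4s outcome=S: state=CLOSED
  event#4 t=5s outcome=F: state=CLOSED
  event#5 t=6s outcome=F: state=OPEN
  event#6 t=10s outcome=F: state=OPEN
  event#7 t=14s outcome=F: state=OPEN
  event#8 t=17s outcome=F: state=OPEN
  event#9 t=19s outcome=F: state=OPEN
  event#10 t=22s outcome=F: state=OPEN
  event#11 t=26s outcome=F: state=OPEN
  event#12 t=29s outcome=F: state=OPEN
  event#13 t=31s outcome=S: state=OPEN
  event#14 t=35s outcome=F: state=OPEN
  event#15 t=38s outcome=F: state=OPEN
  event#16 t=40s outcome=F: state=OPEN
  event#17 t=41s outcome=S: state=OPEN
  event#18 t=45s outcome=S: state=OPEN
  event#19 t=48s outcome=S: state=OPEN
  event#20 t=49s outcome=S: state=OPEN

Answer: CCCCOOOOOOOOOOOOOOOO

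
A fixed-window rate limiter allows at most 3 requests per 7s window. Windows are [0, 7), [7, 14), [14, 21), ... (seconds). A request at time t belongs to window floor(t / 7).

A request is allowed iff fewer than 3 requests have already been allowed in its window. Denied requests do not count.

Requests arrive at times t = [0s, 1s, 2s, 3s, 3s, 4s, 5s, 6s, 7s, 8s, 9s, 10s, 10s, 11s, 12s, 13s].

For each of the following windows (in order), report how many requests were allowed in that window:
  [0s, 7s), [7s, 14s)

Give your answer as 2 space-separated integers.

Answer: 3 3

Derivation:
Processing requests:
  req#1 t=0s (window 0): ALLOW
  req#2 t=1s (window 0): ALLOW
  req#3 t=2s (window 0): ALLOW
  req#4 t=3s (window 0): DENY
  req#5 t=3s (window 0): DENY
  req#6 t=4s (window 0): DENY
  req#7 t=5s (window 0): DENY
  req#8 t=6s (window 0): DENY
  req#9 t=7s (window 1): ALLOW
  req#10 t=8s (window 1): ALLOW
  req#11 t=9s (window 1): ALLOW
  req#12 t=10s (window 1): DENY
  req#13 t=10s (window 1): DENY
  req#14 t=11s (window 1): DENY
  req#15 t=12s (window 1): DENY
  req#16 t=13s (window 1): DENY

Allowed counts by window: 3 3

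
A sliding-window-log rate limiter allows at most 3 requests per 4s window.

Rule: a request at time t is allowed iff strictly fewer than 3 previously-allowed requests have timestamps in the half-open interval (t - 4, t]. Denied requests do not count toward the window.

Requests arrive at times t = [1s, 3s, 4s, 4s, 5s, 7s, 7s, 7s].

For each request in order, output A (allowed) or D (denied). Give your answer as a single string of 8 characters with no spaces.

Tracking allowed requests in the window:
  req#1 t=1s: ALLOW
  req#2 t=3s: ALLOW
  req#3 t=4s: ALLOW
  req#4 t=4s: DENY
  req#5 t=5s: ALLOW
  req#6 t=7s: ALLOW
  req#7 t=7s: DENY
  req#8 t=7s: DENY

Answer: AAADAADD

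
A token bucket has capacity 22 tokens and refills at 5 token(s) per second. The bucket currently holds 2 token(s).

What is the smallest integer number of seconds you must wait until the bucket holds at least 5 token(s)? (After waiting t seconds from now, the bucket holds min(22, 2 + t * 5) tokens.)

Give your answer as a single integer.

Need 2 + t * 5 >= 5, so t >= 3/5.
Smallest integer t = ceil(3/5) = 1.

Answer: 1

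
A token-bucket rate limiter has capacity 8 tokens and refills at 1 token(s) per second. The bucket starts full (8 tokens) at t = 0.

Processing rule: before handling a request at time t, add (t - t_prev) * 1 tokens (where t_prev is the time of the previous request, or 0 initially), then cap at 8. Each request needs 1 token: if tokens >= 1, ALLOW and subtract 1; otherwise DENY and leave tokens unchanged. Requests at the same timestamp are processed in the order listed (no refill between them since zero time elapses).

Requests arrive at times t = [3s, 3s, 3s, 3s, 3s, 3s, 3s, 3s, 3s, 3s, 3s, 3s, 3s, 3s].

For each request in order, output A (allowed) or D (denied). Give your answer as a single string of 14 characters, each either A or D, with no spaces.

Answer: AAAAAAAADDDDDD

Derivation:
Simulating step by step:
  req#1 t=3s: ALLOW
  req#2 t=3s: ALLOW
  req#3 t=3s: ALLOW
  req#4 t=3s: ALLOW
  req#5 t=3s: ALLOW
  req#6 t=3s: ALLOW
  req#7 t=3s: ALLOW
  req#8 t=3s: ALLOW
  req#9 t=3s: DENY
  req#10 t=3s: DENY
  req#11 t=3s: DENY
  req#12 t=3s: DENY
  req#13 t=3s: DENY
  req#14 t=3s: DENY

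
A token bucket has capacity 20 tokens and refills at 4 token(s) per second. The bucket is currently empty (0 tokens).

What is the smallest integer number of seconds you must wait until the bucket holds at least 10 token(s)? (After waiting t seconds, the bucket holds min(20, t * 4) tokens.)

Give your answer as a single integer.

Answer: 3

Derivation:
Need t * 4 >= 10, so t >= 10/4.
Smallest integer t = ceil(10/4) = 3.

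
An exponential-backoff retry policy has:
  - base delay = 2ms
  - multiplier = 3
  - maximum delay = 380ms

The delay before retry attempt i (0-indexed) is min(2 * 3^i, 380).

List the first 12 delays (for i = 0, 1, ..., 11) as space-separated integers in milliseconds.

Computing each delay:
  i=0: min(2*3^0, 380) = 2
  i=1: min(2*3^1, 380) = 6
  i=2: min(2*3^2, 380) = 18
  i=3: min(2*3^3, 380) = 54
  i=4: min(2*3^4, 380) = 162
  i=5: min(2*3^5, 380) = 380
  i=6: min(2*3^6, 380) = 380
  i=7: min(2*3^7, 380) = 380
  i=8: min(2*3^8, 380) = 380
  i=9: min(2*3^9, 380) = 380
  i=10: min(2*3^10, 380) = 380
  i=11: min(2*3^11, 380) = 380

Answer: 2 6 18 54 162 380 380 380 380 380 380 380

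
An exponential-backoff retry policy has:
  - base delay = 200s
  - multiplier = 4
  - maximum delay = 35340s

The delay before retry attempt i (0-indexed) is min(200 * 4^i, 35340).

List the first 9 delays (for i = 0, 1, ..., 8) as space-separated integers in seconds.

Computing each delay:
  i=0: min(200*4^0, 35340) = 200
  i=1: min(200*4^1, 35340) = 800
  i=2: min(200*4^2, 35340) = 3200
  i=3: min(200*4^3, 35340) = 12800
  i=4: min(200*4^4, 35340) = 35340
  i=5: min(200*4^5, 35340) = 35340
  i=6: min(200*4^6, 35340) = 35340
  i=7: min(200*4^7, 35340) = 35340
  i=8: min(200*4^8, 35340) = 35340

Answer: 200 800 3200 12800 35340 35340 35340 35340 35340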